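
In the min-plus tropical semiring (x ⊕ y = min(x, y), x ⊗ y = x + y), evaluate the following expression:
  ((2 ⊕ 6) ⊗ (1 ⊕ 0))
((2 ⊕ 6) ⊗ (1 ⊕ 0)) = 2

Expand innermost to outermost. Recall ⊕ takes the minimum of its arguments and ⊗ takes their sum. Working out the expression ((2 ⊕ 6) ⊗ (1 ⊕ 0)) gives 2.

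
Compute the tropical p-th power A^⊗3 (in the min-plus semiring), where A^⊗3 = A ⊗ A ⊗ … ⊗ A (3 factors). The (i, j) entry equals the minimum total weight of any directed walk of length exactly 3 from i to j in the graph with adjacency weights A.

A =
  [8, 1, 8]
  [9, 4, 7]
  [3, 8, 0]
A^⊗3 =
  [11, 9, 8]
  [10, 11, 7]
  [3, 4, 0]

Each entry (A^⊗3)_ij equals the minimum over all length-3 walks i = v_0 → v_1 → … → v_3 = j of Σ_t A[v_t][v_{t+1}]. For example, for (i, j) = (0, 2) we minimise over 9 possible intermediate vertex sequences; the minimum is 8, attained along the walk 0 → 1 → 2 → 2.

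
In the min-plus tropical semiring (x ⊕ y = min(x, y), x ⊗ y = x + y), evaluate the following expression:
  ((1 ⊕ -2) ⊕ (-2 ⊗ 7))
((1 ⊕ -2) ⊕ (-2 ⊗ 7)) = -2

Expand innermost to outermost. Recall ⊕ takes the minimum of its arguments and ⊗ takes their sum. Working out the expression ((1 ⊕ -2) ⊕ (-2 ⊗ 7)) gives -2.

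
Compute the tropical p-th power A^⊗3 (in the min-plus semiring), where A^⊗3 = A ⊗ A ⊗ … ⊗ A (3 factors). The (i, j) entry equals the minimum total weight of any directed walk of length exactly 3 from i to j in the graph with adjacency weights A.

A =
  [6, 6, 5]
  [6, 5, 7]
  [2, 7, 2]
A^⊗3 =
  [9, 13, 9]
  [11, 15, 11]
  [6, 10, 6]

Each entry (A^⊗3)_ij equals the minimum over all length-3 walks i = v_0 → v_1 → … → v_3 = j of Σ_t A[v_t][v_{t+1}]. For example, for (i, j) = (0, 2) we minimise over 9 possible intermediate vertex sequences; the minimum is 9, attained along the walk 0 → 2 → 2 → 2.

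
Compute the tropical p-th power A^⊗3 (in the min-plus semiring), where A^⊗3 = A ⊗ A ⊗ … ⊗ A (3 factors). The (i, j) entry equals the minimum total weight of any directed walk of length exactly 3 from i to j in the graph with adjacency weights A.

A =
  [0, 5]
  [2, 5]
A^⊗3 =
  [0, 5]
  [2, 7]

Each entry (A^⊗3)_ij equals the minimum over all length-3 walks i = v_0 → v_1 → … → v_3 = j of Σ_t A[v_t][v_{t+1}]. For example, for (i, j) = (0, 1) we minimise over 4 possible intermediate vertex sequences; the minimum is 5, attained along the walk 0 → 0 → 0 → 1.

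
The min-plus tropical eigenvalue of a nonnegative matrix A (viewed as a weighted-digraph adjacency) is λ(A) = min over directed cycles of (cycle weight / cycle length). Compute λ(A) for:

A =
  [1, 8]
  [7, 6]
λ(A) = 1

Enumerate directed cycles and compute their means (weight / length). Sample:
  cycle 0 → 0: weight = 1, length = 1, mean = 1/1 ≈ 1.000
  cycle 1 → 1: weight = 6, length = 1, mean = 6/1 ≈ 6.000
  cycle 0 → 1 → 0: weight = 15, length = 2, mean = 15/2 ≈ 7.500
  cycle 1 → 0 → 1: weight = 15, length = 2, mean = 15/2 ≈ 7.500
Minimum mean = 1.000, attained e.g. along the cycle 0 → 0 with weight 1 and length 1. So λ(A) = 1/1 = 1.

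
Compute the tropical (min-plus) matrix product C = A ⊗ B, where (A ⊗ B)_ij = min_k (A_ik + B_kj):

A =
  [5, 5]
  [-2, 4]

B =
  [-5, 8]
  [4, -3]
A ⊗ B =
  [0, 2]
  [-7, 1]

Apply the min-plus product entry-by-entry:
  C[0][0] = min over k of (A[0][0] + B[0][0] = 5 + -5 = 0, A[0][1] + B[1][0] = 5 + 4 = 9) = 0 (attained at k = 0)
  C[0][1] = min over k of (A[0][0] + B[0][1] = 5 + 8 = 13, A[0][1] + B[1][1] = 5 + -3 = 2) = 2 (attained at k = 1)
  C[1][0] = min over k of (A[1][0] + B[0][0] = -2 + -5 = -7, A[1][1] + B[1][0] = 4 + 4 = 8) = -7 (attained at k = 0)
  C[1][1] = min over k of (A[1][0] + B[0][1] = -2 + 8 = 6, A[1][1] + B[1][1] = 4 + -3 = 1) = 1 (attained at k = 1)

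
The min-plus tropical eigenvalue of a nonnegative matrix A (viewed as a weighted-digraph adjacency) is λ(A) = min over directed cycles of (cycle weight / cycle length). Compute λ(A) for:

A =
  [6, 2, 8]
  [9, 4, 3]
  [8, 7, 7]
λ(A) = 4

Enumerate directed cycles and compute their means (weight / length). Sample:
  cycle 0 → 0: weight = 6, length = 1, mean = 6/1 ≈ 6.000
  cycle 1 → 1: weight = 4, length = 1, mean = 4/1 ≈ 4.000
  cycle 2 → 2: weight = 7, length = 1, mean = 7/1 ≈ 7.000
  cycle 0 → 1 → 0: weight = 11, length = 2, mean = 11/2 ≈ 5.500
  cycle 0 → 2 → 0: weight = 16, length = 2, mean = 16/2 ≈ 8.000
  cycle 1 → 0 → 1: weight = 11, length = 2, mean = 11/2 ≈ 5.500
Minimum mean = 4.000, attained e.g. along the cycle 1 → 1 with weight 4 and length 1. So λ(A) = 4/1 = 4.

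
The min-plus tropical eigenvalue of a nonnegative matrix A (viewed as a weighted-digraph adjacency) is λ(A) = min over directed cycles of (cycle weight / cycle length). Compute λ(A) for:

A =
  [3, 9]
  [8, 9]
λ(A) = 3

Enumerate directed cycles and compute their means (weight / length). Sample:
  cycle 0 → 0: weight = 3, length = 1, mean = 3/1 ≈ 3.000
  cycle 1 → 1: weight = 9, length = 1, mean = 9/1 ≈ 9.000
  cycle 0 → 1 → 0: weight = 17, length = 2, mean = 17/2 ≈ 8.500
  cycle 1 → 0 → 1: weight = 17, length = 2, mean = 17/2 ≈ 8.500
Minimum mean = 3.000, attained e.g. along the cycle 0 → 0 with weight 3 and length 1. So λ(A) = 3/1 = 3.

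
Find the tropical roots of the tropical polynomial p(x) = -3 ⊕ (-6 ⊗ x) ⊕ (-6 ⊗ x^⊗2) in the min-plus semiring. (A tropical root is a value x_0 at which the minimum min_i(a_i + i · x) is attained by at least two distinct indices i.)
Roots: {0, 3}

Each tropical root is a break point of the lower envelope of the lines y = a_i + i · x (there are 3 lines, with slopes 0, 1, ..., 2). Only the lines that attain the minimum somewhere contribute to roots; other lines are dominated. Here the surviving (envelope) indices are i = 2, i = 1, i = 0.
Intersections between consecutive envelope lines give the roots: for adjacent envelope indices i < j the intersection is x = (a_i − a_j) / (j − i). Reading off the sorted break points: {0, 3}.
Verification: at each break x_0, at least two indices attain the minimum of min_i(a_i + i · x_0).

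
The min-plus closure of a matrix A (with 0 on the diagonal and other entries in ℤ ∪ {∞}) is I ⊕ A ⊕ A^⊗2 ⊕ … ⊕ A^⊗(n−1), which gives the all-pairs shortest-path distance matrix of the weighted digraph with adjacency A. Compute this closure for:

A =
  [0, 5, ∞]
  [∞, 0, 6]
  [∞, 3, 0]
Closure =
  [0, 5, 11]
  [∞, 0, 6]
  [∞, 3, 0]

This is the Floyd-Warshall all-pairs shortest-path computation. For each intermediate vertex k = 0, 1, …, 2, update dist[i][j] ← min(dist[i][j], dist[i][k] + dist[k][j]). The final matrix gives, for each (i, j), the minimum total weight of any directed path from i to j (possibly empty when i = j).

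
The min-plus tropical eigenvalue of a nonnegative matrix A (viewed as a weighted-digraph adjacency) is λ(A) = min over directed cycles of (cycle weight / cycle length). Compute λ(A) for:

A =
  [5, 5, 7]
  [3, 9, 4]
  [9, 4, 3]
λ(A) = 3

Enumerate directed cycles and compute their means (weight / length). Sample:
  cycle 0 → 0: weight = 5, length = 1, mean = 5/1 ≈ 5.000
  cycle 1 → 1: weight = 9, length = 1, mean = 9/1 ≈ 9.000
  cycle 2 → 2: weight = 3, length = 1, mean = 3/1 ≈ 3.000
  cycle 0 → 1 → 0: weight = 8, length = 2, mean = 8/2 ≈ 4.000
  cycle 0 → 2 → 0: weight = 16, length = 2, mean = 16/2 ≈ 8.000
  cycle 1 → 0 → 1: weight = 8, length = 2, mean = 8/2 ≈ 4.000
Minimum mean = 3.000, attained e.g. along the cycle 2 → 2 with weight 3 and length 1. So λ(A) = 3/1 = 3.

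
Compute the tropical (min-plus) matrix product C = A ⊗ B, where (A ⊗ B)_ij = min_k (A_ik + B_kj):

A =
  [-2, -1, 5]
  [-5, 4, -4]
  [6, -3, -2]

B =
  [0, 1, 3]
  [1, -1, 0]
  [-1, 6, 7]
A ⊗ B =
  [-2, -2, -1]
  [-5, -4, -2]
  [-3, -4, -3]

Apply the min-plus product entry-by-entry:
  C[0][0] = min over k of (A[0][0] + B[0][0] = -2 + 0 = -2, A[0][1] + B[1][0] = -1 + 1 = 0, A[0][2] + B[2][0] = 5 + -1 = 4) = -2 (attained at k = 0)
  C[0][1] = min over k of (A[0][0] + B[0][1] = -2 + 1 = -1, A[0][1] + B[1][1] = -1 + -1 = -2, A[0][2] + B[2][1] = 5 + 6 = 11) = -2 (attained at k = 1)
  C[0][2] = min over k of (A[0][0] + B[0][2] = -2 + 3 = 1, A[0][1] + B[1][2] = -1 + 0 = -1, A[0][2] + B[2][2] = 5 + 7 = 12) = -1 (attained at k = 1)
  C[1][0] = min over k of (A[1][0] + B[0][0] = -5 + 0 = -5, A[1][1] + B[1][0] = 4 + 1 = 5, A[1][2] + B[2][0] = -4 + -1 = -5) = -5 (attained at k = 0)
  C[1][1] = min over k of (A[1][0] + B[0][1] = -5 + 1 = -4, A[1][1] + B[1][1] = 4 + -1 = 3, A[1][2] + B[2][1] = -4 + 6 = 2) = -4 (attained at k = 0)
  C[1][2] = min over k of (A[1][0] + B[0][2] = -5 + 3 = -2, A[1][1] + B[1][2] = 4 + 0 = 4, A[1][2] + B[2][2] = -4 + 7 = 3) = -2 (attained at k = 0)
  C[2][0] = min over k of (A[2][0] + B[0][0] = 6 + 0 = 6, A[2][1] + B[1][0] = -3 + 1 = -2, A[2][2] + B[2][0] = -2 + -1 = -3) = -3 (attained at k = 2)
  C[2][1] = min over k of (A[2][0] + B[0][1] = 6 + 1 = 7, A[2][1] + B[1][1] = -3 + -1 = -4, A[2][2] + B[2][1] = -2 + 6 = 4) = -4 (attained at k = 1)
  C[2][2] = min over k of (A[2][0] + B[0][2] = 6 + 3 = 9, A[2][1] + B[1][2] = -3 + 0 = -3, A[2][2] + B[2][2] = -2 + 7 = 5) = -3 (attained at k = 1)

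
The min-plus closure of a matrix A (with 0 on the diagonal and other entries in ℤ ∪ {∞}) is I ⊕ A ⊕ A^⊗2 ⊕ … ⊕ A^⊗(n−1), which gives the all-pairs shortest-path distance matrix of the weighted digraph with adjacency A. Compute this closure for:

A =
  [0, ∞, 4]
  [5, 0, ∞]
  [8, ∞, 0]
Closure =
  [0, ∞, 4]
  [5, 0, 9]
  [8, ∞, 0]

This is the Floyd-Warshall all-pairs shortest-path computation. For each intermediate vertex k = 0, 1, …, 2, update dist[i][j] ← min(dist[i][j], dist[i][k] + dist[k][j]). The final matrix gives, for each (i, j), the minimum total weight of any directed path from i to j (possibly empty when i = j).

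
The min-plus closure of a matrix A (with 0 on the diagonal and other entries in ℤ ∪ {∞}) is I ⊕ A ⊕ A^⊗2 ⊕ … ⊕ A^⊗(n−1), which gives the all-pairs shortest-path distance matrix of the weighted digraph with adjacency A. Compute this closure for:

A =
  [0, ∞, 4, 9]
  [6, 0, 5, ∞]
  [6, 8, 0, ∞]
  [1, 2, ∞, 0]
Closure =
  [0, 11, 4, 9]
  [6, 0, 5, 15]
  [6, 8, 0, 15]
  [1, 2, 5, 0]

This is the Floyd-Warshall all-pairs shortest-path computation. For each intermediate vertex k = 0, 1, …, 3, update dist[i][j] ← min(dist[i][j], dist[i][k] + dist[k][j]). The final matrix gives, for each (i, j), the minimum total weight of any directed path from i to j (possibly empty when i = j).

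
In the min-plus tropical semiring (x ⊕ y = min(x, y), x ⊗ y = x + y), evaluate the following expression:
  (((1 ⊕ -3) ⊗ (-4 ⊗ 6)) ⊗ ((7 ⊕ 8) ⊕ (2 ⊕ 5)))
(((1 ⊕ -3) ⊗ (-4 ⊗ 6)) ⊗ ((7 ⊕ 8) ⊕ (2 ⊕ 5))) = 1

Expand innermost to outermost. Recall ⊕ takes the minimum of its arguments and ⊗ takes their sum. Working out the expression (((1 ⊕ -3) ⊗ (-4 ⊗ 6)) ⊗ ((7 ⊕ 8) ⊕ (2 ⊕ 5))) gives 1.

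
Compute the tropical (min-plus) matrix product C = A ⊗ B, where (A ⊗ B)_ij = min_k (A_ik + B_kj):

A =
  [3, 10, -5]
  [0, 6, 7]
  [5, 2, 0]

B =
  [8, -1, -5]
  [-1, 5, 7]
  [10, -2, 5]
A ⊗ B =
  [5, -7, -2]
  [5, -1, -5]
  [1, -2, 0]

Apply the min-plus product entry-by-entry:
  C[0][0] = min over k of (A[0][0] + B[0][0] = 3 + 8 = 11, A[0][1] + B[1][0] = 10 + -1 = 9, A[0][2] + B[2][0] = -5 + 10 = 5) = 5 (attained at k = 2)
  C[0][1] = min over k of (A[0][0] + B[0][1] = 3 + -1 = 2, A[0][1] + B[1][1] = 10 + 5 = 15, A[0][2] + B[2][1] = -5 + -2 = -7) = -7 (attained at k = 2)
  C[0][2] = min over k of (A[0][0] + B[0][2] = 3 + -5 = -2, A[0][1] + B[1][2] = 10 + 7 = 17, A[0][2] + B[2][2] = -5 + 5 = 0) = -2 (attained at k = 0)
  C[1][0] = min over k of (A[1][0] + B[0][0] = 0 + 8 = 8, A[1][1] + B[1][0] = 6 + -1 = 5, A[1][2] + B[2][0] = 7 + 10 = 17) = 5 (attained at k = 1)
  C[1][1] = min over k of (A[1][0] + B[0][1] = 0 + -1 = -1, A[1][1] + B[1][1] = 6 + 5 = 11, A[1][2] + B[2][1] = 7 + -2 = 5) = -1 (attained at k = 0)
  C[1][2] = min over k of (A[1][0] + B[0][2] = 0 + -5 = -5, A[1][1] + B[1][2] = 6 + 7 = 13, A[1][2] + B[2][2] = 7 + 5 = 12) = -5 (attained at k = 0)
  C[2][0] = min over k of (A[2][0] + B[0][0] = 5 + 8 = 13, A[2][1] + B[1][0] = 2 + -1 = 1, A[2][2] + B[2][0] = 0 + 10 = 10) = 1 (attained at k = 1)
  C[2][1] = min over k of (A[2][0] + B[0][1] = 5 + -1 = 4, A[2][1] + B[1][1] = 2 + 5 = 7, A[2][2] + B[2][1] = 0 + -2 = -2) = -2 (attained at k = 2)
  C[2][2] = min over k of (A[2][0] + B[0][2] = 5 + -5 = 0, A[2][1] + B[1][2] = 2 + 7 = 9, A[2][2] + B[2][2] = 0 + 5 = 5) = 0 (attained at k = 0)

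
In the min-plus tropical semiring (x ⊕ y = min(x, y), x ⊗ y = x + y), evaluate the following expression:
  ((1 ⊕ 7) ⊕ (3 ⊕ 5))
((1 ⊕ 7) ⊕ (3 ⊕ 5)) = 1

Expand innermost to outermost. Recall ⊕ takes the minimum of its arguments and ⊗ takes their sum. Working out the expression ((1 ⊕ 7) ⊕ (3 ⊕ 5)) gives 1.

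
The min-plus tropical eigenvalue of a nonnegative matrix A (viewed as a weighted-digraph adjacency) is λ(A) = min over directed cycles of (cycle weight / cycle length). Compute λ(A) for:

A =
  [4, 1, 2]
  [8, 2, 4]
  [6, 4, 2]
λ(A) = 2

Enumerate directed cycles and compute their means (weight / length). Sample:
  cycle 0 → 0: weight = 4, length = 1, mean = 4/1 ≈ 4.000
  cycle 1 → 1: weight = 2, length = 1, mean = 2/1 ≈ 2.000
  cycle 2 → 2: weight = 2, length = 1, mean = 2/1 ≈ 2.000
  cycle 0 → 1 → 0: weight = 9, length = 2, mean = 9/2 ≈ 4.500
  cycle 0 → 2 → 0: weight = 8, length = 2, mean = 8/2 ≈ 4.000
  cycle 1 → 0 → 1: weight = 9, length = 2, mean = 9/2 ≈ 4.500
Minimum mean = 2.000, attained e.g. along the cycle 1 → 1 with weight 2 and length 1. So λ(A) = 2/1 = 2.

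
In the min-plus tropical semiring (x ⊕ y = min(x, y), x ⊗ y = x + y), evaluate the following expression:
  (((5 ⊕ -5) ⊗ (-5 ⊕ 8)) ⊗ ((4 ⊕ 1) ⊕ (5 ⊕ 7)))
(((5 ⊕ -5) ⊗ (-5 ⊕ 8)) ⊗ ((4 ⊕ 1) ⊕ (5 ⊕ 7))) = -9

Expand innermost to outermost. Recall ⊕ takes the minimum of its arguments and ⊗ takes their sum. Working out the expression (((5 ⊕ -5) ⊗ (-5 ⊕ 8)) ⊗ ((4 ⊕ 1) ⊕ (5 ⊕ 7))) gives -9.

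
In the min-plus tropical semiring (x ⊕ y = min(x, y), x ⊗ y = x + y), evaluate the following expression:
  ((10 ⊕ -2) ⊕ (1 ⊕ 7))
((10 ⊕ -2) ⊕ (1 ⊕ 7)) = -2

Expand innermost to outermost. Recall ⊕ takes the minimum of its arguments and ⊗ takes their sum. Working out the expression ((10 ⊕ -2) ⊕ (1 ⊕ 7)) gives -2.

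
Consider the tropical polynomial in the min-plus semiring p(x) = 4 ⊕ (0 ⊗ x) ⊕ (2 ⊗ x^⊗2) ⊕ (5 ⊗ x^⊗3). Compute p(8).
p(8) = 4

A tropical monomial a ⊗ x^⊗i evaluates to a + i · x. Evaluating each term at x = 8:
  Term 0 contributes 4 + 0 · 8 = 4
  Term 1 contributes 0 + 1 · 8 = 8
  Term 2 contributes 2 + 2 · 8 = 18
  Term 3 contributes 5 + 3 · 8 = 29
p(8) = ⊕ of these = min[4, 8, 18, 29] = 4.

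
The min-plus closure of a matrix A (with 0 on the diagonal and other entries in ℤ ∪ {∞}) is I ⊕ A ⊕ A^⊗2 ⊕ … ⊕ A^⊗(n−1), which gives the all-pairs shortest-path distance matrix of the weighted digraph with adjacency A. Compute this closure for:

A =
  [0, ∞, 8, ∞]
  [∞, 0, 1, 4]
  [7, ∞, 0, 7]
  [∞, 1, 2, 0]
Closure =
  [0, 16, 8, 15]
  [8, 0, 1, 4]
  [7, 8, 0, 7]
  [9, 1, 2, 0]

This is the Floyd-Warshall all-pairs shortest-path computation. For each intermediate vertex k = 0, 1, …, 3, update dist[i][j] ← min(dist[i][j], dist[i][k] + dist[k][j]). The final matrix gives, for each (i, j), the minimum total weight of any directed path from i to j (possibly empty when i = j).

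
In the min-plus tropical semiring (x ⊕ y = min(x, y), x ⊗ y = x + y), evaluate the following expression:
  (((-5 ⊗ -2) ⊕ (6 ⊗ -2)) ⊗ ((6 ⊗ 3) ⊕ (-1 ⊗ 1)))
(((-5 ⊗ -2) ⊕ (6 ⊗ -2)) ⊗ ((6 ⊗ 3) ⊕ (-1 ⊗ 1))) = -7

Expand innermost to outermost. Recall ⊕ takes the minimum of its arguments and ⊗ takes their sum. Working out the expression (((-5 ⊗ -2) ⊕ (6 ⊗ -2)) ⊗ ((6 ⊗ 3) ⊕ (-1 ⊗ 1))) gives -7.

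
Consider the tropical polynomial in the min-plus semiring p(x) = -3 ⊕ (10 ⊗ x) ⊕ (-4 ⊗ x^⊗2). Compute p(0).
p(0) = -4

A tropical monomial a ⊗ x^⊗i evaluates to a + i · x. Evaluating each term at x = 0:
  Term 0 contributes -3 + 0 · 0 = -3
  Term 1 contributes 10 + 1 · 0 = 10
  Term 2 contributes -4 + 2 · 0 = -4
p(0) = ⊕ of these = min[-3, 10, -4] = -4.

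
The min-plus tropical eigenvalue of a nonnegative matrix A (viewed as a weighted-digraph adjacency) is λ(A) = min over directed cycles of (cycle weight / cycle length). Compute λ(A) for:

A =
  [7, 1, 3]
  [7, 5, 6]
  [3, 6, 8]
λ(A) = 3

Enumerate directed cycles and compute their means (weight / length). Sample:
  cycle 0 → 0: weight = 7, length = 1, mean = 7/1 ≈ 7.000
  cycle 1 → 1: weight = 5, length = 1, mean = 5/1 ≈ 5.000
  cycle 2 → 2: weight = 8, length = 1, mean = 8/1 ≈ 8.000
  cycle 0 → 1 → 0: weight = 8, length = 2, mean = 8/2 ≈ 4.000
  cycle 0 → 2 → 0: weight = 6, length = 2, mean = 6/2 ≈ 3.000
  cycle 1 → 0 → 1: weight = 8, length = 2, mean = 8/2 ≈ 4.000
Minimum mean = 3.000, attained e.g. along the cycle 0 → 2 → 0 with weight 6 and length 2. So λ(A) = 6/2 = 3.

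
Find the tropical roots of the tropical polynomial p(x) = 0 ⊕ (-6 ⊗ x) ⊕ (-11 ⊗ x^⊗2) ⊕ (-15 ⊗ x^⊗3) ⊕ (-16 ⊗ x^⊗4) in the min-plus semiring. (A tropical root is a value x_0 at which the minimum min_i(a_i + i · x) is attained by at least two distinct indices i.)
Roots: {1, 4, 5, 6}

Each tropical root is a break point of the lower envelope of the lines y = a_i + i · x (there are 5 lines, with slopes 0, 1, ..., 4). Only the lines that attain the minimum somewhere contribute to roots; other lines are dominated. Here the surviving (envelope) indices are i = 4, i = 3, i = 2, i = 1, i = 0.
Intersections between consecutive envelope lines give the roots: for adjacent envelope indices i < j the intersection is x = (a_i − a_j) / (j − i). Reading off the sorted break points: {1, 4, 5, 6}.
Verification: at each break x_0, at least two indices attain the minimum of min_i(a_i + i · x_0).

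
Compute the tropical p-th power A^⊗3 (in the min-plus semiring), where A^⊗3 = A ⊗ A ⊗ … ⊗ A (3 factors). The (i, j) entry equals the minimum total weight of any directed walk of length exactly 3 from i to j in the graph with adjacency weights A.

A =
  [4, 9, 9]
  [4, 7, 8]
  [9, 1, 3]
A^⊗3 =
  [12, 13, 15]
  [12, 12, 14]
  [8, 7, 9]

Each entry (A^⊗3)_ij equals the minimum over all length-3 walks i = v_0 → v_1 → … → v_3 = j of Σ_t A[v_t][v_{t+1}]. For example, for (i, j) = (0, 2) we minimise over 9 possible intermediate vertex sequences; the minimum is 15, attained along the walk 0 → 2 → 2 → 2.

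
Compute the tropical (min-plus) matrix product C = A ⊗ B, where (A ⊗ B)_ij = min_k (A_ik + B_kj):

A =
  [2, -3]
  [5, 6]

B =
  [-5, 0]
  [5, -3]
A ⊗ B =
  [-3, -6]
  [0, 3]

Apply the min-plus product entry-by-entry:
  C[0][0] = min over k of (A[0][0] + B[0][0] = 2 + -5 = -3, A[0][1] + B[1][0] = -3 + 5 = 2) = -3 (attained at k = 0)
  C[0][1] = min over k of (A[0][0] + B[0][1] = 2 + 0 = 2, A[0][1] + B[1][1] = -3 + -3 = -6) = -6 (attained at k = 1)
  C[1][0] = min over k of (A[1][0] + B[0][0] = 5 + -5 = 0, A[1][1] + B[1][0] = 6 + 5 = 11) = 0 (attained at k = 0)
  C[1][1] = min over k of (A[1][0] + B[0][1] = 5 + 0 = 5, A[1][1] + B[1][1] = 6 + -3 = 3) = 3 (attained at k = 1)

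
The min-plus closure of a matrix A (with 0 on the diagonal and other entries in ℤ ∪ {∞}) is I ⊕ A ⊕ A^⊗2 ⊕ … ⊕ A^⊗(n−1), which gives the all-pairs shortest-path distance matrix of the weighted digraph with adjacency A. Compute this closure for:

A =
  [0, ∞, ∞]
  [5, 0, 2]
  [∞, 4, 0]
Closure =
  [0, ∞, ∞]
  [5, 0, 2]
  [9, 4, 0]

This is the Floyd-Warshall all-pairs shortest-path computation. For each intermediate vertex k = 0, 1, …, 2, update dist[i][j] ← min(dist[i][j], dist[i][k] + dist[k][j]). The final matrix gives, for each (i, j), the minimum total weight of any directed path from i to j (possibly empty when i = j).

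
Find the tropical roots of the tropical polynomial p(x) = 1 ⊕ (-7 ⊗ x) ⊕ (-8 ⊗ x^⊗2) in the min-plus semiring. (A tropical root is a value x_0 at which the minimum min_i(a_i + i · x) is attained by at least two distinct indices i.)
Roots: {1, 8}

Each tropical root is a break point of the lower envelope of the lines y = a_i + i · x (there are 3 lines, with slopes 0, 1, ..., 2). Only the lines that attain the minimum somewhere contribute to roots; other lines are dominated. Here the surviving (envelope) indices are i = 2, i = 1, i = 0.
Intersections between consecutive envelope lines give the roots: for adjacent envelope indices i < j the intersection is x = (a_i − a_j) / (j − i). Reading off the sorted break points: {1, 8}.
Verification: at each break x_0, at least two indices attain the minimum of min_i(a_i + i · x_0).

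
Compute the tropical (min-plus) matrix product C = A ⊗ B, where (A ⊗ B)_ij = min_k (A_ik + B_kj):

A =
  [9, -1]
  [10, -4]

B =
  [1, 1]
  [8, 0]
A ⊗ B =
  [7, -1]
  [4, -4]

Apply the min-plus product entry-by-entry:
  C[0][0] = min over k of (A[0][0] + B[0][0] = 9 + 1 = 10, A[0][1] + B[1][0] = -1 + 8 = 7) = 7 (attained at k = 1)
  C[0][1] = min over k of (A[0][0] + B[0][1] = 9 + 1 = 10, A[0][1] + B[1][1] = -1 + 0 = -1) = -1 (attained at k = 1)
  C[1][0] = min over k of (A[1][0] + B[0][0] = 10 + 1 = 11, A[1][1] + B[1][0] = -4 + 8 = 4) = 4 (attained at k = 1)
  C[1][1] = min over k of (A[1][0] + B[0][1] = 10 + 1 = 11, A[1][1] + B[1][1] = -4 + 0 = -4) = -4 (attained at k = 1)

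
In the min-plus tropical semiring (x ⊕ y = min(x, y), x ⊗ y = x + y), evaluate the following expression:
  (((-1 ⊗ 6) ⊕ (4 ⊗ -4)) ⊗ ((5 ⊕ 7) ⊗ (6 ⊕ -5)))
(((-1 ⊗ 6) ⊕ (4 ⊗ -4)) ⊗ ((5 ⊕ 7) ⊗ (6 ⊕ -5))) = 0

Expand innermost to outermost. Recall ⊕ takes the minimum of its arguments and ⊗ takes their sum. Working out the expression (((-1 ⊗ 6) ⊕ (4 ⊗ -4)) ⊗ ((5 ⊕ 7) ⊗ (6 ⊕ -5))) gives 0.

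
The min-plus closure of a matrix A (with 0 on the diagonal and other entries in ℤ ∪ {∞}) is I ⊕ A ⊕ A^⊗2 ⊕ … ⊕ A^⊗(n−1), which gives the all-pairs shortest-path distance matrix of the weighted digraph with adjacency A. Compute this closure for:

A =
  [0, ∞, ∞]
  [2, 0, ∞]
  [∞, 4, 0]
Closure =
  [0, ∞, ∞]
  [2, 0, ∞]
  [6, 4, 0]

This is the Floyd-Warshall all-pairs shortest-path computation. For each intermediate vertex k = 0, 1, …, 2, update dist[i][j] ← min(dist[i][j], dist[i][k] + dist[k][j]). The final matrix gives, for each (i, j), the minimum total weight of any directed path from i to j (possibly empty when i = j).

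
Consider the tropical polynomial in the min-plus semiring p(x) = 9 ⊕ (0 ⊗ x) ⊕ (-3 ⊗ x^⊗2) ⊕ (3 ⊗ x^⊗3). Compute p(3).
p(3) = 3

A tropical monomial a ⊗ x^⊗i evaluates to a + i · x. Evaluating each term at x = 3:
  Term 0 contributes 9 + 0 · 3 = 9
  Term 1 contributes 0 + 1 · 3 = 3
  Term 2 contributes -3 + 2 · 3 = 3
  Term 3 contributes 3 + 3 · 3 = 12
p(3) = ⊕ of these = min[9, 3, 3, 12] = 3.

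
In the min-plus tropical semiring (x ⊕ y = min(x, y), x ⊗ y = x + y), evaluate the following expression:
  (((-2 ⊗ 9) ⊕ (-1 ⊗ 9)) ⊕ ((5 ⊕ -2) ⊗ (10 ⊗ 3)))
(((-2 ⊗ 9) ⊕ (-1 ⊗ 9)) ⊕ ((5 ⊕ -2) ⊗ (10 ⊗ 3))) = 7

Expand innermost to outermost. Recall ⊕ takes the minimum of its arguments and ⊗ takes their sum. Working out the expression (((-2 ⊗ 9) ⊕ (-1 ⊗ 9)) ⊕ ((5 ⊕ -2) ⊗ (10 ⊗ 3))) gives 7.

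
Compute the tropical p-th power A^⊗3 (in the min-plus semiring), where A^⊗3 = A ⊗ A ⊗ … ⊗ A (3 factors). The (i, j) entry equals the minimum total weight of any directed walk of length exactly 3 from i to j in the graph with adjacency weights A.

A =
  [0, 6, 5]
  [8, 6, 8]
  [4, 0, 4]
A^⊗3 =
  [0, 5, 5]
  [8, 12, 13]
  [4, 8, 9]

Each entry (A^⊗3)_ij equals the minimum over all length-3 walks i = v_0 → v_1 → … → v_3 = j of Σ_t A[v_t][v_{t+1}]. For example, for (i, j) = (0, 2) we minimise over 9 possible intermediate vertex sequences; the minimum is 5, attained along the walk 0 → 0 → 0 → 2.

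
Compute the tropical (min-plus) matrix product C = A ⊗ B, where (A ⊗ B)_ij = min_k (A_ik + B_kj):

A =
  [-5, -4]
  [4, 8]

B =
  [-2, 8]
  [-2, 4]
A ⊗ B =
  [-7, 0]
  [2, 12]

Apply the min-plus product entry-by-entry:
  C[0][0] = min over k of (A[0][0] + B[0][0] = -5 + -2 = -7, A[0][1] + B[1][0] = -4 + -2 = -6) = -7 (attained at k = 0)
  C[0][1] = min over k of (A[0][0] + B[0][1] = -5 + 8 = 3, A[0][1] + B[1][1] = -4 + 4 = 0) = 0 (attained at k = 1)
  C[1][0] = min over k of (A[1][0] + B[0][0] = 4 + -2 = 2, A[1][1] + B[1][0] = 8 + -2 = 6) = 2 (attained at k = 0)
  C[1][1] = min over k of (A[1][0] + B[0][1] = 4 + 8 = 12, A[1][1] + B[1][1] = 8 + 4 = 12) = 12 (attained at k = 0)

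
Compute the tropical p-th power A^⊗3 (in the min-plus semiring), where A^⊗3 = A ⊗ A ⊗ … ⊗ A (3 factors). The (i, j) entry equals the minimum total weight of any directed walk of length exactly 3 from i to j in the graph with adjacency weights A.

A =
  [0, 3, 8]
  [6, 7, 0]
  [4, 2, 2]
A^⊗3 =
  [0, 3, 3]
  [4, 4, 2]
  [4, 4, 4]

Each entry (A^⊗3)_ij equals the minimum over all length-3 walks i = v_0 → v_1 → … → v_3 = j of Σ_t A[v_t][v_{t+1}]. For example, for (i, j) = (0, 2) we minimise over 9 possible intermediate vertex sequences; the minimum is 3, attained along the walk 0 → 0 → 1 → 2.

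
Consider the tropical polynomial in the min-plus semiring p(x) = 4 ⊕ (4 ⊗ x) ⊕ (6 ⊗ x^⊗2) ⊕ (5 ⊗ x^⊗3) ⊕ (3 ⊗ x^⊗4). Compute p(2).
p(2) = 4

A tropical monomial a ⊗ x^⊗i evaluates to a + i · x. Evaluating each term at x = 2:
  Term 0 contributes 4 + 0 · 2 = 4
  Term 1 contributes 4 + 1 · 2 = 6
  Term 2 contributes 6 + 2 · 2 = 10
  Term 3 contributes 5 + 3 · 2 = 11
  Term 4 contributes 3 + 4 · 2 = 11
p(2) = ⊕ of these = min[4, 6, 10, 11, 11] = 4.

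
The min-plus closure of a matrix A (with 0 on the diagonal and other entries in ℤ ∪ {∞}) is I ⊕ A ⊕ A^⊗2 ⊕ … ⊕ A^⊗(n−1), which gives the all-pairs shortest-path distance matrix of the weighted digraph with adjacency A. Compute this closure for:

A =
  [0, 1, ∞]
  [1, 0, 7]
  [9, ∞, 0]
Closure =
  [0, 1, 8]
  [1, 0, 7]
  [9, 10, 0]

This is the Floyd-Warshall all-pairs shortest-path computation. For each intermediate vertex k = 0, 1, …, 2, update dist[i][j] ← min(dist[i][j], dist[i][k] + dist[k][j]). The final matrix gives, for each (i, j), the minimum total weight of any directed path from i to j (possibly empty when i = j).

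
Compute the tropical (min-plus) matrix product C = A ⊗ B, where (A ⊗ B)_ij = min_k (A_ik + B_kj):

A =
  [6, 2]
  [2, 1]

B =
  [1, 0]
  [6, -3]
A ⊗ B =
  [7, -1]
  [3, -2]

Apply the min-plus product entry-by-entry:
  C[0][0] = min over k of (A[0][0] + B[0][0] = 6 + 1 = 7, A[0][1] + B[1][0] = 2 + 6 = 8) = 7 (attained at k = 0)
  C[0][1] = min over k of (A[0][0] + B[0][1] = 6 + 0 = 6, A[0][1] + B[1][1] = 2 + -3 = -1) = -1 (attained at k = 1)
  C[1][0] = min over k of (A[1][0] + B[0][0] = 2 + 1 = 3, A[1][1] + B[1][0] = 1 + 6 = 7) = 3 (attained at k = 0)
  C[1][1] = min over k of (A[1][0] + B[0][1] = 2 + 0 = 2, A[1][1] + B[1][1] = 1 + -3 = -2) = -2 (attained at k = 1)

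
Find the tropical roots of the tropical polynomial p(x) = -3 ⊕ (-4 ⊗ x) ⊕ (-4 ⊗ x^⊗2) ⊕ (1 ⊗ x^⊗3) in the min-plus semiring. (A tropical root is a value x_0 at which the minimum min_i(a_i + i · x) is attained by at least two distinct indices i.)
Roots: {-5, 0, 1}

Each tropical root is a break point of the lower envelope of the lines y = a_i + i · x (there are 4 lines, with slopes 0, 1, ..., 3). Only the lines that attain the minimum somewhere contribute to roots; other lines are dominated. Here the surviving (envelope) indices are i = 3, i = 2, i = 1, i = 0.
Intersections between consecutive envelope lines give the roots: for adjacent envelope indices i < j the intersection is x = (a_i − a_j) / (j − i). Reading off the sorted break points: {-5, 0, 1}.
Verification: at each break x_0, at least two indices attain the minimum of min_i(a_i + i · x_0).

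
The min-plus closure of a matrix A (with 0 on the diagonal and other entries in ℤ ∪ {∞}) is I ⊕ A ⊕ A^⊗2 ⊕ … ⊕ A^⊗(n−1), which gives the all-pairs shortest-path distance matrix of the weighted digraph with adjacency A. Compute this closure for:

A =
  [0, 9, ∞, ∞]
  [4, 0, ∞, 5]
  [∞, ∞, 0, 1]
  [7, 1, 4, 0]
Closure =
  [0, 9, 18, 14]
  [4, 0, 9, 5]
  [6, 2, 0, 1]
  [5, 1, 4, 0]

This is the Floyd-Warshall all-pairs shortest-path computation. For each intermediate vertex k = 0, 1, …, 3, update dist[i][j] ← min(dist[i][j], dist[i][k] + dist[k][j]). The final matrix gives, for each (i, j), the minimum total weight of any directed path from i to j (possibly empty when i = j).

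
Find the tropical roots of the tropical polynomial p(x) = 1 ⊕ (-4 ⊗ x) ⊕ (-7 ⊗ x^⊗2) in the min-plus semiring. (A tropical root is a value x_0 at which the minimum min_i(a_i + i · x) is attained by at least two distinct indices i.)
Roots: {3, 5}

Each tropical root is a break point of the lower envelope of the lines y = a_i + i · x (there are 3 lines, with slopes 0, 1, ..., 2). Only the lines that attain the minimum somewhere contribute to roots; other lines are dominated. Here the surviving (envelope) indices are i = 2, i = 1, i = 0.
Intersections between consecutive envelope lines give the roots: for adjacent envelope indices i < j the intersection is x = (a_i − a_j) / (j − i). Reading off the sorted break points: {3, 5}.
Verification: at each break x_0, at least two indices attain the minimum of min_i(a_i + i · x_0).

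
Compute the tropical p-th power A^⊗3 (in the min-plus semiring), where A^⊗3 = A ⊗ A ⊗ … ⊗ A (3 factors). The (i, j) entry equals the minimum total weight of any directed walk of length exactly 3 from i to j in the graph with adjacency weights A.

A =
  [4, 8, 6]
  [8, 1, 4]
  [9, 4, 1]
A^⊗3 =
  [12, 10, 8]
  [10, 3, 6]
  [11, 6, 3]

Each entry (A^⊗3)_ij equals the minimum over all length-3 walks i = v_0 → v_1 → … → v_3 = j of Σ_t A[v_t][v_{t+1}]. For example, for (i, j) = (0, 2) we minimise over 9 possible intermediate vertex sequences; the minimum is 8, attained along the walk 0 → 2 → 2 → 2.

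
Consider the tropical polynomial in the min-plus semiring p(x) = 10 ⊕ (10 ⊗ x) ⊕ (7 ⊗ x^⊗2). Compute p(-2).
p(-2) = 3

A tropical monomial a ⊗ x^⊗i evaluates to a + i · x. Evaluating each term at x = -2:
  Term 0 contributes 10 + 0 · -2 = 10
  Term 1 contributes 10 + 1 · -2 = 8
  Term 2 contributes 7 + 2 · -2 = 3
p(-2) = ⊕ of these = min[10, 8, 3] = 3.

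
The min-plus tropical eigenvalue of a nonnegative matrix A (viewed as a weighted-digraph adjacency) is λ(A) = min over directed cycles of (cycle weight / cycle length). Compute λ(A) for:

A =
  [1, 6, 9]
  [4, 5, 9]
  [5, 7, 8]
λ(A) = 1

Enumerate directed cycles and compute their means (weight / length). Sample:
  cycle 0 → 0: weight = 1, length = 1, mean = 1/1 ≈ 1.000
  cycle 1 → 1: weight = 5, length = 1, mean = 5/1 ≈ 5.000
  cycle 2 → 2: weight = 8, length = 1, mean = 8/1 ≈ 8.000
  cycle 0 → 1 → 0: weight = 10, length = 2, mean = 10/2 ≈ 5.000
  cycle 0 → 2 → 0: weight = 14, length = 2, mean = 14/2 ≈ 7.000
  cycle 1 → 0 → 1: weight = 10, length = 2, mean = 10/2 ≈ 5.000
Minimum mean = 1.000, attained e.g. along the cycle 0 → 0 with weight 1 and length 1. So λ(A) = 1/1 = 1.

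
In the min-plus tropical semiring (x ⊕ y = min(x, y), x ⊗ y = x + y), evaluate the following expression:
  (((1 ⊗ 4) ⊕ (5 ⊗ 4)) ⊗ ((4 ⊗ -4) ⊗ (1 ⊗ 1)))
(((1 ⊗ 4) ⊕ (5 ⊗ 4)) ⊗ ((4 ⊗ -4) ⊗ (1 ⊗ 1))) = 7

Expand innermost to outermost. Recall ⊕ takes the minimum of its arguments and ⊗ takes their sum. Working out the expression (((1 ⊗ 4) ⊕ (5 ⊗ 4)) ⊗ ((4 ⊗ -4) ⊗ (1 ⊗ 1))) gives 7.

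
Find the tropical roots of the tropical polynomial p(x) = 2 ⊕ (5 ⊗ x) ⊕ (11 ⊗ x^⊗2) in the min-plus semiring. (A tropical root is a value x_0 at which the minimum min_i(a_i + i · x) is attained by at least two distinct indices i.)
Roots: {-6, -3}

Each tropical root is a break point of the lower envelope of the lines y = a_i + i · x (there are 3 lines, with slopes 0, 1, ..., 2). Only the lines that attain the minimum somewhere contribute to roots; other lines are dominated. Here the surviving (envelope) indices are i = 2, i = 1, i = 0.
Intersections between consecutive envelope lines give the roots: for adjacent envelope indices i < j the intersection is x = (a_i − a_j) / (j − i). Reading off the sorted break points: {-6, -3}.
Verification: at each break x_0, at least two indices attain the minimum of min_i(a_i + i · x_0).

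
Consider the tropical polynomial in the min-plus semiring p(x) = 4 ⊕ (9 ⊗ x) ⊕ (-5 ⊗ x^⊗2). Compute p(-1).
p(-1) = -7

A tropical monomial a ⊗ x^⊗i evaluates to a + i · x. Evaluating each term at x = -1:
  Term 0 contributes 4 + 0 · -1 = 4
  Term 1 contributes 9 + 1 · -1 = 8
  Term 2 contributes -5 + 2 · -1 = -7
p(-1) = ⊕ of these = min[4, 8, -7] = -7.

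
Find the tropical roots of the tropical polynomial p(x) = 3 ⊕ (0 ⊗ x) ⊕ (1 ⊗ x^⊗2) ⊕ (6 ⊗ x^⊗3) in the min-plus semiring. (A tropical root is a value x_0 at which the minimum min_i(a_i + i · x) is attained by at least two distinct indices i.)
Roots: {-5, -1, 3}

Each tropical root is a break point of the lower envelope of the lines y = a_i + i · x (there are 4 lines, with slopes 0, 1, ..., 3). Only the lines that attain the minimum somewhere contribute to roots; other lines are dominated. Here the surviving (envelope) indices are i = 3, i = 2, i = 1, i = 0.
Intersections between consecutive envelope lines give the roots: for adjacent envelope indices i < j the intersection is x = (a_i − a_j) / (j − i). Reading off the sorted break points: {-5, -1, 3}.
Verification: at each break x_0, at least two indices attain the minimum of min_i(a_i + i · x_0).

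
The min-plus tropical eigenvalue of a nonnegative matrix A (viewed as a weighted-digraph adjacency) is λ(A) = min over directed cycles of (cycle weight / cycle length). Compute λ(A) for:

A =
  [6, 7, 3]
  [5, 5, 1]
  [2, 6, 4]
λ(A) = 5/2

Enumerate directed cycles and compute their means (weight / length). Sample:
  cycle 0 → 0: weight = 6, length = 1, mean = 6/1 ≈ 6.000
  cycle 1 → 1: weight = 5, length = 1, mean = 5/1 ≈ 5.000
  cycle 2 → 2: weight = 4, length = 1, mean = 4/1 ≈ 4.000
  cycle 0 → 1 → 0: weight = 12, length = 2, mean = 12/2 ≈ 6.000
  cycle 0 → 2 → 0: weight = 5, length = 2, mean = 5/2 ≈ 2.500
  cycle 1 → 0 → 1: weight = 12, length = 2, mean = 12/2 ≈ 6.000
Minimum mean = 2.500, attained e.g. along the cycle 0 → 2 → 0 with weight 5 and length 2. So λ(A) = 5/2 = 5/2.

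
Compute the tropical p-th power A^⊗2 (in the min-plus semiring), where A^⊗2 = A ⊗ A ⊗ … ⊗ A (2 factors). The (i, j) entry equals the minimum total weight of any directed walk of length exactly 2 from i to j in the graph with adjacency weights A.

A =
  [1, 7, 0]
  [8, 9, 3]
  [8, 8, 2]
A^⊗2 =
  [2, 8, 1]
  [9, 11, 5]
  [9, 10, 4]

Each entry (A^⊗2)_ij equals the minimum over all length-2 walks i = v_0 → v_1 → … → v_2 = j of Σ_t A[v_t][v_{t+1}]. For example, for (i, j) = (0, 2) we minimise over 3 possible intermediate vertex sequences; the minimum is 1, attained along the walk 0 → 0 → 2.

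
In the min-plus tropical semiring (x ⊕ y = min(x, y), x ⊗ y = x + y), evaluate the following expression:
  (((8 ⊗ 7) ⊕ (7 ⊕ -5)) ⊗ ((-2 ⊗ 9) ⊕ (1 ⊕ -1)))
(((8 ⊗ 7) ⊕ (7 ⊕ -5)) ⊗ ((-2 ⊗ 9) ⊕ (1 ⊕ -1))) = -6

Expand innermost to outermost. Recall ⊕ takes the minimum of its arguments and ⊗ takes their sum. Working out the expression (((8 ⊗ 7) ⊕ (7 ⊕ -5)) ⊗ ((-2 ⊗ 9) ⊕ (1 ⊕ -1))) gives -6.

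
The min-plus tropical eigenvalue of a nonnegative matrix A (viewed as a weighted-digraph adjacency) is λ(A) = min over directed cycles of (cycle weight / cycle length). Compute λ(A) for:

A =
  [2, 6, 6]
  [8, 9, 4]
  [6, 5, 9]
λ(A) = 2

Enumerate directed cycles and compute their means (weight / length). Sample:
  cycle 0 → 0: weight = 2, length = 1, mean = 2/1 ≈ 2.000
  cycle 1 → 1: weight = 9, length = 1, mean = 9/1 ≈ 9.000
  cycle 2 → 2: weight = 9, length = 1, mean = 9/1 ≈ 9.000
  cycle 0 → 1 → 0: weight = 14, length = 2, mean = 14/2 ≈ 7.000
  cycle 0 → 2 → 0: weight = 12, length = 2, mean = 12/2 ≈ 6.000
  cycle 1 → 0 → 1: weight = 14, length = 2, mean = 14/2 ≈ 7.000
Minimum mean = 2.000, attained e.g. along the cycle 0 → 0 with weight 2 and length 1. So λ(A) = 2/1 = 2.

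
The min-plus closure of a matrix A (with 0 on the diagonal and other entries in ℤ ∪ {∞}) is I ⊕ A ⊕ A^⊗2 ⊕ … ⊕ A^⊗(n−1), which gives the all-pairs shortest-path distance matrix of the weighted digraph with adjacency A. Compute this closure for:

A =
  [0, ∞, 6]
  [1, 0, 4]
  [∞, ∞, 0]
Closure =
  [0, ∞, 6]
  [1, 0, 4]
  [∞, ∞, 0]

This is the Floyd-Warshall all-pairs shortest-path computation. For each intermediate vertex k = 0, 1, …, 2, update dist[i][j] ← min(dist[i][j], dist[i][k] + dist[k][j]). The final matrix gives, for each (i, j), the minimum total weight of any directed path from i to j (possibly empty when i = j).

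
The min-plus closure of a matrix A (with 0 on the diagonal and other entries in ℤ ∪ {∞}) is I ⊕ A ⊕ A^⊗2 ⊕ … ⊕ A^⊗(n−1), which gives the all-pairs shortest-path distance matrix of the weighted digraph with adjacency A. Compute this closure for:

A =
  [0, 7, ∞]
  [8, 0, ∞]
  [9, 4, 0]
Closure =
  [0, 7, ∞]
  [8, 0, ∞]
  [9, 4, 0]

This is the Floyd-Warshall all-pairs shortest-path computation. For each intermediate vertex k = 0, 1, …, 2, update dist[i][j] ← min(dist[i][j], dist[i][k] + dist[k][j]). The final matrix gives, for each (i, j), the minimum total weight of any directed path from i to j (possibly empty when i = j).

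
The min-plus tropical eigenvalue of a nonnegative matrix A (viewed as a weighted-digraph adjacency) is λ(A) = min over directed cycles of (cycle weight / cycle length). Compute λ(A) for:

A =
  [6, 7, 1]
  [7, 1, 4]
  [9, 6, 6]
λ(A) = 1

Enumerate directed cycles and compute their means (weight / length). Sample:
  cycle 0 → 0: weight = 6, length = 1, mean = 6/1 ≈ 6.000
  cycle 1 → 1: weight = 1, length = 1, mean = 1/1 ≈ 1.000
  cycle 2 → 2: weight = 6, length = 1, mean = 6/1 ≈ 6.000
  cycle 0 → 1 → 0: weight = 14, length = 2, mean = 14/2 ≈ 7.000
  cycle 0 → 2 → 0: weight = 10, length = 2, mean = 10/2 ≈ 5.000
  cycle 1 → 0 → 1: weight = 14, length = 2, mean = 14/2 ≈ 7.000
Minimum mean = 1.000, attained e.g. along the cycle 1 → 1 with weight 1 and length 1. So λ(A) = 1/1 = 1.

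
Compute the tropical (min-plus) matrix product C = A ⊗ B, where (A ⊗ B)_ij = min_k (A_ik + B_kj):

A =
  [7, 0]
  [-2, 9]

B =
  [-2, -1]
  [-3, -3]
A ⊗ B =
  [-3, -3]
  [-4, -3]

Apply the min-plus product entry-by-entry:
  C[0][0] = min over k of (A[0][0] + B[0][0] = 7 + -2 = 5, A[0][1] + B[1][0] = 0 + -3 = -3) = -3 (attained at k = 1)
  C[0][1] = min over k of (A[0][0] + B[0][1] = 7 + -1 = 6, A[0][1] + B[1][1] = 0 + -3 = -3) = -3 (attained at k = 1)
  C[1][0] = min over k of (A[1][0] + B[0][0] = -2 + -2 = -4, A[1][1] + B[1][0] = 9 + -3 = 6) = -4 (attained at k = 0)
  C[1][1] = min over k of (A[1][0] + B[0][1] = -2 + -1 = -3, A[1][1] + B[1][1] = 9 + -3 = 6) = -3 (attained at k = 0)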